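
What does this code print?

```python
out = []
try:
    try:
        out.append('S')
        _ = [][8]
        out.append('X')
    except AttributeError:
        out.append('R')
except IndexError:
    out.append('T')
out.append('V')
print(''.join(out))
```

Execution trace: 'S' (inner try body) → 'T' (outer except IndexError) → 'V' (after the try/except). Output: STV

Answer: STV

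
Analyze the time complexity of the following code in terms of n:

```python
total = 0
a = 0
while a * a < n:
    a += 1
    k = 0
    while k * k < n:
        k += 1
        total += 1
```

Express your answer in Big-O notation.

Each loop level contributes: √n × √n. Multiplying the contributions gives O(n).

Answer: O(n)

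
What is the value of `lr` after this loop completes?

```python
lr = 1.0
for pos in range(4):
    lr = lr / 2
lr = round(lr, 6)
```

Halving LR 4 times: 1 / 2^4
`lr` takes the values: 1.0 → 0.5 → 0.25 → 0.125 → 0.0625

Answer: 0.0625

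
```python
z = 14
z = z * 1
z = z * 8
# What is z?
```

Trace:
`z = 14` → z = 14
`z = z * 1` → z = 14
`z = z * 8` → z = 112
So z = 112

Answer: 112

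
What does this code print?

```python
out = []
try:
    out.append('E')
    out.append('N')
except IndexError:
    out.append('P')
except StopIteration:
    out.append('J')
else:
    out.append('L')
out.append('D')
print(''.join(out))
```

Execution trace: 'E' (try body) → 'N' (try body, no exception) → 'L' (else) → 'D' (after the try/except). Output: ENLD

Answer: ENLD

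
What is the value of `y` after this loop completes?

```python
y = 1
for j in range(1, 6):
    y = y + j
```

Start at 1, add 1 through 5
`y` takes the values: 1 → 2 → 4 → 7 → 11 → 16

Answer: 16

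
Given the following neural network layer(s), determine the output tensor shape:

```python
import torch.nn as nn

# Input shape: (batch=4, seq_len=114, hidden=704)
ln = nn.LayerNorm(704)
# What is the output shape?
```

Input: (4, 114, 704) -> Output: (4, 114, 704)

Answer: (4, 114, 704)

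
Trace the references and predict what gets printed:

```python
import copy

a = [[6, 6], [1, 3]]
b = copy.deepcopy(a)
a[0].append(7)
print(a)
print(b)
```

Key concept: deep copy is fully independent.
Step by step:
`a = [[6, 6], [1, 3]]` → a = [[6, 6], [1, 3]]
`b = copy.deepcopy(a)` → b = [[6, 6], [1, 3]]
`a[0].append(7)` → a = [[6, 6, 7], [1, 3]]
`print(a)` → prints [[6, 6, 7], [1, 3]]
`print(b)` → prints [[6, 6], [1, 3]]

Answer:
[[6, 6, 7], [1, 3]]
[[6, 6], [1, 3]]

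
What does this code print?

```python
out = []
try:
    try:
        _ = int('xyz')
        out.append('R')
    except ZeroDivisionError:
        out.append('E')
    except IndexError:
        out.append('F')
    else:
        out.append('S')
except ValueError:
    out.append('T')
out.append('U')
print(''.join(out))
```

Execution trace: 'T' (outer except ValueError) → 'U' (after the try/except). Output: TU

Answer: TU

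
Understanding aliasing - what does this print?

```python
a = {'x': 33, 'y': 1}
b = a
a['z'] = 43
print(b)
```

Key concept: dict aliasing.
Step by step:
`a = {'x': 33, 'y': 1}` → a = {'x': 33, 'y': 1}
`b = a` → b = {'x': 33, 'y': 1} (same object as a)
`a['z'] = 43` → a = {'x': 33, 'y': 1, 'z': 43} (same object as b); b = {'x': 33, 'y': 1, 'z': 43} (same object as a)
`print(b)` → prints {'x': 33, 'y': 1, 'z': 43}

Answer: {'x': 33, 'y': 1, 'z': 43}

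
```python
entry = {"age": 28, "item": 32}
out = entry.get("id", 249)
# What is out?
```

Trace:
`entry = {"age": 28, "item": 32}` → entry = {'age': 28, 'item': 32}
`out = entry.get("id", 249)` → out = 249
So out = 249

Answer: 249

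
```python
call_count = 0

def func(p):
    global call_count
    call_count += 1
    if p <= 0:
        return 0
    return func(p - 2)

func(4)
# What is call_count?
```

Linear recursion stepping by 2: 3 calls from p=4 down to ≤0.

Answer: 3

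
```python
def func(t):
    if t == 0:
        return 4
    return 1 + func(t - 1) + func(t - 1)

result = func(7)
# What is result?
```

func(t) = 1 + 2·func(t-1), func(0)=4. Closed form: (4+1)·2^7 - 1 = 639.

Answer: 639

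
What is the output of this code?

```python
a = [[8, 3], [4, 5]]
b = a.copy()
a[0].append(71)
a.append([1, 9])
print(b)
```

Key concept: shallow copy with nested lists.
Step by step:
`a = [[8, 3], [4, 5]]` → a = [[8, 3], [4, 5]]
`b = a.copy()` → b = [[8, 3], [4, 5]]
`a[0].append(71)` → a = [[8, 3, 71], [4, 5]]; b = [[8, 3, 71], [4, 5]]
`a.append([1, 9])` → a = [[8, 3, 71], [4, 5], [1, 9]]
`print(b)` → prints [[8, 3, 71], [4, 5]]

Answer: [[8, 3, 71], [4, 5]]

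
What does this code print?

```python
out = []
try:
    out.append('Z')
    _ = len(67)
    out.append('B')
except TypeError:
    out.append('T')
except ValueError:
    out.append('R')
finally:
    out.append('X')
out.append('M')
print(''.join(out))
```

Execution trace: 'Z' (try body) → 'T' (except TypeError) → 'X' (finally) → 'M' (after the try/except). Output: ZTXM

Answer: ZTXM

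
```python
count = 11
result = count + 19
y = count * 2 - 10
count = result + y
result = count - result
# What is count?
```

Trace:
`count = 11` → count = 11
`result = count + 19` → result = 30
`y = count * 2 - 10` → y = 12
`count = result + y` → count = 42
`result = count - result` → result = 12
So count = 42

Answer: 42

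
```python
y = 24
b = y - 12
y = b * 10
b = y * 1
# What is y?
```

Trace:
`y = 24` → y = 24
`b = y - 12` → b = 12
`y = b * 10` → y = 120
`b = y * 1` → b = 120
So y = 120

Answer: 120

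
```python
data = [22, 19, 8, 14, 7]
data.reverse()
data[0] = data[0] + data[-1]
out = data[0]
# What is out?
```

Trace:
`data = [22, 19, 8, 14, 7]` → data = [22, 19, 8, 14, 7]
`data.reverse()` → data = [7, 14, 8, 19, 22]
`data[0] = data[0] + data[-1]` → data = [29, 14, 8, 19, 22]
`out = data[0]` → out = 29
So out = 29

Answer: 29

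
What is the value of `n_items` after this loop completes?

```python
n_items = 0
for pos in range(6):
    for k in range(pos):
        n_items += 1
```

Triangle number: 0+1+2+...+5
`n_items` takes the values: 0 → 1 → 2 → 3 → 4 → 5 → 6 → 7 → 8 → 9 → 10 → 11 → 12 → 13 → 14 → 15

Answer: 15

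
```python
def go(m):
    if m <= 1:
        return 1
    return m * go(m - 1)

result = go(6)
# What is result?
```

go(6) = 6 * 5 * 4 * 3 * 2 * 1 = 720

Answer: 720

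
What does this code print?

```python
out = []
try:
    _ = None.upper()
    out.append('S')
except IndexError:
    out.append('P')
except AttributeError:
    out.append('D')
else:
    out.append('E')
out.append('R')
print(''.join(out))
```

Execution trace: 'D' (except AttributeError) → 'R' (after the try/except). Output: DR

Answer: DR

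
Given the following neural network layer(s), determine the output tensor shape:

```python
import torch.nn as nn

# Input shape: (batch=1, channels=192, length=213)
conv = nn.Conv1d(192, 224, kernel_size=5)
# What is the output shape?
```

Input: (1, 192, 213) -> Output: (1, 224, 209)

Answer: (1, 224, 209)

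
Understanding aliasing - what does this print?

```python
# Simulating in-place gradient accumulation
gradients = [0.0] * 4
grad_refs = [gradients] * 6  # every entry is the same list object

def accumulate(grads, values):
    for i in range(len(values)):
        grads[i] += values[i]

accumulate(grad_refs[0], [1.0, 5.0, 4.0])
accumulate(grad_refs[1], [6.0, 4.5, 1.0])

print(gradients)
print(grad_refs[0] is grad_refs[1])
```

Key concept: gradient accumulation aliasing.
Step by step:
`gradients = [0.0] * 4` → gradients = [0.0, 0.0, 0.0, 0.0]
`grad_refs = [gradients] * 6` → grad_refs = [[0.0, 0.0, 0.0, 0.0], [0.0, 0.0, 0.0, 0.0], [0.0, 0.0, 0.0, 0.0], [0.0, 0.0, 0.0, 0.0], [0.0, 0.0, 0.0, 0.0], [0.0, 0.0, 0.0, 0.0]]
`accumulate(grad_refs[0], [1.0, 5.0, 4.0])` → gradients = [1.0, 5.0, 4.0, 0.0]; grad_refs = [[1.0, 5.0, 4.0, 0.0], [1.0, 5.0, 4.0, 0.0], [1.0, 5.0, 4.0, 0.0], [1.0, 5.0, 4.0, 0.0], [1.0, 5.0, 4.0, 0.0], [1.0, 5.0, 4.0, 0.0]]
`accumulate(grad_refs[1], [6.0, 4.5, 1.0])` → gradients = [7.0, 9.5, 5.0, 0.0]; grad_refs = [[7.0, 9.5, 5.0, 0.0], [7.0, 9.5, 5.0, 0.0], [7.0, 9.5, 5.0, 0.0], [7.0, 9.5, 5.0, 0.0], [7.0, 9.5, 5.0, 0.0], [7.0, 9.5, 5.0, 0.0]]
`print(gradients)` → prints [7.0, 9.5, 5.0, 0.0]
`print(grad_refs[0] is grad_refs[1])` → prints True

Answer:
[7.0, 9.5, 5.0, 0.0]
True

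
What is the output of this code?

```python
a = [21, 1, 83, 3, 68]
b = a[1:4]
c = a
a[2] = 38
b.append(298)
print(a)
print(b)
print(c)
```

Key concept: slice vs alias.
Step by step:
`a = [21, 1, 83, 3, 68]` → a = [21, 1, 83, 3, 68]
`b = a[1:4]` → b = [1, 83, 3]
`c = a` → c = [21, 1, 83, 3, 68] (same object as a)
`a[2] = 38` → a = [21, 1, 38, 3, 68] (same object as c); c = [21, 1, 38, 3, 68] (same object as a)
`b.append(298)` → b = [1, 83, 3, 298]
`print(a)` → prints [21, 1, 38, 3, 68]
`print(b)` → prints [1, 83, 3, 298]
`print(c)` → prints [21, 1, 38, 3, 68]

Answer:
[21, 1, 38, 3, 68]
[1, 83, 3, 298]
[21, 1, 38, 3, 68]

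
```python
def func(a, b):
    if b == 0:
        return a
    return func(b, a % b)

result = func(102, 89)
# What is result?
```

func(102, 89) -> func(89, 13) -> func(13, 11) -> func(11, 2) -> func(2, 1) -> func(1, 0) -> 1

Answer: 1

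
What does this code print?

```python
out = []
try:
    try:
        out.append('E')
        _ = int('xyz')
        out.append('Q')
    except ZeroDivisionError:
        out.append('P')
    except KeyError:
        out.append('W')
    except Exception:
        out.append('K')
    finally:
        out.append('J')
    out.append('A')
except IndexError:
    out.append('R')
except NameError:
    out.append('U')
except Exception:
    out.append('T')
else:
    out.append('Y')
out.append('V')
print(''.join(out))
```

Execution trace: 'E' (inner try body) → 'K' (inner except Exception) → 'J' (inner finally) → 'A' (try body, no exception) → 'Y' (else) → 'V' (after the try/except). Output: EKJAYV

Answer: EKJAYV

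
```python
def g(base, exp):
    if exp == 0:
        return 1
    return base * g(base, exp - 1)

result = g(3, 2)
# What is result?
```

g(3, 2) = 3 * 3 = 9

Answer: 9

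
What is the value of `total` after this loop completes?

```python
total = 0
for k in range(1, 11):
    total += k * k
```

Sum of squares 1² to 10² = 385
`total` takes the values: 0 → 1 → 5 → 14 → 30 → 55 → 91 → 140 → 204 → 285 → 385

Answer: 385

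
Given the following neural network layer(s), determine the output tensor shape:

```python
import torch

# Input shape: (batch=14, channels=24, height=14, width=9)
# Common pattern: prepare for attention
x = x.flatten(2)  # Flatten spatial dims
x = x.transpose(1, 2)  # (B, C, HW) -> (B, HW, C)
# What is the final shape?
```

Input: (14, 24, 14, 9) -> after flatten(2): (14, 24, 126) -> Output: (14, 126, 24)

Answer: (14, 126, 24)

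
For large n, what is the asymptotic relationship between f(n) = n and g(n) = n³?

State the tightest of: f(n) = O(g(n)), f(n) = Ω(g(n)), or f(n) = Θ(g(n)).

n vs n³: f(n) = O(g(n)) but not Ω(g(n)) — n³ grows strictly faster than n.

Answer: f(n) = O(g(n)) but not Ω(g(n)) — n³ grows strictly faster than n.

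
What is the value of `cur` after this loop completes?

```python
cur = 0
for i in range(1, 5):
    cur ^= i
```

XOR of 1 to 4
`cur` takes the values: 0 → 1 → 3 → 0 → 4

Answer: 4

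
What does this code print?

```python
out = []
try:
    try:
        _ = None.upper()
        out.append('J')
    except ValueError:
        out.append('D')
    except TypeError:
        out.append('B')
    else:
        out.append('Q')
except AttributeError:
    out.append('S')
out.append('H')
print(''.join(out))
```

Execution trace: 'S' (outer except AttributeError) → 'H' (after the try/except). Output: SH

Answer: SH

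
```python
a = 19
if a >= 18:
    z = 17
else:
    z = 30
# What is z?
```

Trace:
`a = 19` → a = 19
`if a >= 18: ...` → a >= 18 is True → z = 17
So z = 17

Answer: 17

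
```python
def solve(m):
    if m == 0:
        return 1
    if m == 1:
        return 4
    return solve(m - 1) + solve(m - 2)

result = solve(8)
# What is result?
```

Build up from base cases: solve(0)=1, solve(1)=4, solve(2)=5, solve(3)=9, solve(4)=14, solve(5)=23, solve(6)=37, ..., solve(8)=97

Answer: 97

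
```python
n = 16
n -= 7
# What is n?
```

Trace:
`n = 16` → n = 16
`n -= 7` → n = 9
So n = 9

Answer: 9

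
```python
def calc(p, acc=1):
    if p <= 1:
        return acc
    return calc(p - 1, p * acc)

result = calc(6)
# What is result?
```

Accumulator trace (n, acc): (6, 1) -> (5, 6) -> (4, 30) -> (3, 120) -> (2, 360) -> (1, 720) -> return 720

Answer: 720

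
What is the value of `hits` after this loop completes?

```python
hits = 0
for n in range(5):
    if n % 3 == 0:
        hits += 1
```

Count numbers divisible by 3 in range(5)
`hits` takes the values: 0 → 1 → 2

Answer: 2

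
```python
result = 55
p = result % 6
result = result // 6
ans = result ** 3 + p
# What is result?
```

Trace:
`result = 55` → result = 55
`p = result % 6` → p = 1
`result = result // 6` → result = 9
`ans = result ** 3 + p` → ans = 730
So result = 9

Answer: 9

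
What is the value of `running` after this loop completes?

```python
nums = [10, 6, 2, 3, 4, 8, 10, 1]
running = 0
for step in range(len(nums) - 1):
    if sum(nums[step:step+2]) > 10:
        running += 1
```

Count windows with sum > 10
`running` takes the values: 0 → 1 → 2 → 3 → 4

Answer: 4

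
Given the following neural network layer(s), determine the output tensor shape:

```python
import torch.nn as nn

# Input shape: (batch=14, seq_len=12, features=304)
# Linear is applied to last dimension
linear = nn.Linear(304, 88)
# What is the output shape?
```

Input: (14, 12, 304) -> Output: (14, 12, 88)

Answer: (14, 12, 88)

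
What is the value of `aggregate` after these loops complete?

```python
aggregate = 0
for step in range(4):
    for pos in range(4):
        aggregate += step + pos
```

Sum of all step+pos for step,pos in 4x4
`aggregate` takes the values: 0 → 1 → 3 → 6 → 7 → 9 → 12 → 16 → 18 → 21 → 25 → 30 → 33 → 37 → 42 → 48

Answer: 48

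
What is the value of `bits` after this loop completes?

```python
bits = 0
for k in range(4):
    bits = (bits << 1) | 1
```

Build 4 consecutive 1-bits: 0b1111
`bits` takes the values: 0 → 1 → 3 → 7 → 15

Answer: 15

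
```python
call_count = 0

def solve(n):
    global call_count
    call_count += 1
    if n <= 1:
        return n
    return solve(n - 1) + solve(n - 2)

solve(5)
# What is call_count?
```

Calls(n) = 1 + Calls(n-1) + Calls(n-2); Calls(0)=Calls(1)=1. For n=5 this gives 15.

Answer: 15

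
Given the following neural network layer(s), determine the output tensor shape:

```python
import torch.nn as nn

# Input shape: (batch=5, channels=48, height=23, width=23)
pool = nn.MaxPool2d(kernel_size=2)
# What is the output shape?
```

Input: (5, 48, 23, 23) -> Output: (5, 48, 11, 11)

Answer: (5, 48, 11, 11)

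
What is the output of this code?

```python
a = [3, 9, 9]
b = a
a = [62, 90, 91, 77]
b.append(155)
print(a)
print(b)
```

Key concept: rebinding vs mutation: a is rebound to a new list, b still points at the original.
Step by step:
`a = [3, 9, 9]` → a = [3, 9, 9]
`b = a` → b = [3, 9, 9] (same object as a)
`a = [62, 90, 91, 77]` → a = [62, 90, 91, 77]
`b.append(155)` → b = [3, 9, 9, 155]
`print(a)` → prints [62, 90, 91, 77]
`print(b)` → prints [3, 9, 9, 155]

Answer:
[62, 90, 91, 77]
[3, 9, 9, 155]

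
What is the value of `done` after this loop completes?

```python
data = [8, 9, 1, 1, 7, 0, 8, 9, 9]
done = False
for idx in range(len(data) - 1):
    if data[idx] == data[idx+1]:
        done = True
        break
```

Check consecutive duplicates in [8, 9, 1, 1, 7, 0, 8, 9, 9]
`done` takes the values: False → True

Answer: True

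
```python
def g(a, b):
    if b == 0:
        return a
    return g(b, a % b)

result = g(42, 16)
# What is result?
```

g(42, 16) -> g(16, 10) -> g(10, 6) -> g(6, 4) -> g(4, 2) -> g(2, 0) -> 2

Answer: 2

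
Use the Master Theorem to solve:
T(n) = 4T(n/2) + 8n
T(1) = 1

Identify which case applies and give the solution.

a=4, b=2, f(n)=8n. log_2(4) = 2. Since c=1 < 2, Case 1 applies: T(n) = Θ(n^log_b(a)) = O(n^2).

Answer: O(n^2) - Case 1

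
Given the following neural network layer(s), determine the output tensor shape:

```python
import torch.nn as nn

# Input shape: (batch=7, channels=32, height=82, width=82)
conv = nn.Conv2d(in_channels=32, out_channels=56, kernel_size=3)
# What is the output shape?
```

Input: (7, 32, 82, 82) -> Output: (7, 56, 80, 80)

Answer: (7, 56, 80, 80)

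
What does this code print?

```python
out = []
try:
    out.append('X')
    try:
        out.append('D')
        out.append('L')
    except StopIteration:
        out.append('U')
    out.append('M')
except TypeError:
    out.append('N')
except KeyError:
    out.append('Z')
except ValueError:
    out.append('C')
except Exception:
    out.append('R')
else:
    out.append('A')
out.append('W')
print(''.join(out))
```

Execution trace: 'X' (try body) → 'D' (inner try body) → 'L' (inner try body, no exception) → 'M' (try body, no exception) → 'A' (else) → 'W' (after the try/except). Output: XDLMAW

Answer: XDLMAW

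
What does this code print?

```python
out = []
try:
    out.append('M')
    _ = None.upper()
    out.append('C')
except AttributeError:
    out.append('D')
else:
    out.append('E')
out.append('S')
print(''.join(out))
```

Execution trace: 'M' (try body) → 'D' (except AttributeError) → 'S' (after the try/except). Output: MDS

Answer: MDS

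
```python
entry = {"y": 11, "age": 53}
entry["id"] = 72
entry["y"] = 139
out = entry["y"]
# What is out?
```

Trace:
`entry = {"y": 11, "age": 53}` → entry = {'y': 11, 'age': 53}
`entry["id"] = 72` → entry = {'y': 11, 'age': 53, 'id': 72}
`entry["y"] = 139` → entry = {'y': 139, 'age': 53, 'id': 72}
`out = entry["y"]` → out = 139
So out = 139

Answer: 139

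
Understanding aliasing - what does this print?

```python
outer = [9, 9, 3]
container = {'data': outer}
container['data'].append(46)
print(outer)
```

Key concept: dict holds reference to list.
Step by step:
`outer = [9, 9, 3]` → outer = [9, 9, 3]
`container = {'data': outer}` → container = {'data': [9, 9, 3]}
`container['data'].append(46)` → outer = [9, 9, 3, 46]; container = {'data': [9, 9, 3, 46]}
`print(outer)` → prints [9, 9, 3, 46]

Answer: [9, 9, 3, 46]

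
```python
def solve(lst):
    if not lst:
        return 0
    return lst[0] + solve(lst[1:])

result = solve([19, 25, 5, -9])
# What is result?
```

19 + 25 + 5 + (-9) + 0 = 40

Answer: 40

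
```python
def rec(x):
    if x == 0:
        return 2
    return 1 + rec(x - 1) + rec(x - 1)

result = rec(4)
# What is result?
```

rec(x) = 1 + 2·rec(x-1), rec(0)=2. Closed form: (2+1)·2^4 - 1 = 47.

Answer: 47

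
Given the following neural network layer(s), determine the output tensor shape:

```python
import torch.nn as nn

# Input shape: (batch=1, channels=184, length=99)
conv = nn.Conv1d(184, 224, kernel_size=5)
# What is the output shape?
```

Input: (1, 184, 99) -> Output: (1, 224, 95)

Answer: (1, 224, 95)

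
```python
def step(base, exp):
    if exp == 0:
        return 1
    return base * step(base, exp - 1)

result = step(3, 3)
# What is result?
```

step(3, 3) = 3 * 3 * 3 = 27

Answer: 27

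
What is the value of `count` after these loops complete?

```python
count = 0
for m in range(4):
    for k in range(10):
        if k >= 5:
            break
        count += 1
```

Inner breaks at 5, outer runs 4 times
`count` takes the values: 0 → 1 → 2 → 3 → 4 → 5 → 6 → 7 → 8 → 9 → 10 → 11 → 12 → 13 → 14 → 15 → 16 → 17 → 18 → 19 → 20

Answer: 20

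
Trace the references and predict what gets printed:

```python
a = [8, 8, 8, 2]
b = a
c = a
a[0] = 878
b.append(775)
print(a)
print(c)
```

Key concept: multiple aliases.
Step by step:
`a = [8, 8, 8, 2]` → a = [8, 8, 8, 2]
`b = a` → b = [8, 8, 8, 2] (same object as a)
`c = a` → c = [8, 8, 8, 2] (same object as a, b)
`a[0] = 878` → a = [878, 8, 8, 2] (same object as b, c); b = [878, 8, 8, 2] (same object as a, c); c = [878, 8, 8, 2] (same object as a, b)
`b.append(775)` → a = [878, 8, 8, 2, 775] (same object as b, c); b = [878, 8, 8, 2, 775] (same object as a, c); c = [878, 8, 8, 2, 775] (same object as a, b)
`print(a)` → prints [878, 8, 8, 2, 775]
`print(c)` → prints [878, 8, 8, 2, 775]

Answer:
[878, 8, 8, 2, 775]
[878, 8, 8, 2, 775]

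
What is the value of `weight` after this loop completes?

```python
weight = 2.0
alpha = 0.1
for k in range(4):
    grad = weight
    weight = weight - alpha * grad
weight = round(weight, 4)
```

Gradient descent: w = 2.0 * (1 - 0.1)^4
`weight` takes the values: 2.0 → 1.8 → 1.62 → 1.458 → 1.3122

Answer: 1.3122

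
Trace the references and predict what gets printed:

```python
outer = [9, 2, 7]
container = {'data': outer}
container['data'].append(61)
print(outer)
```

Key concept: dict holds reference to list.
Step by step:
`outer = [9, 2, 7]` → outer = [9, 2, 7]
`container = {'data': outer}` → container = {'data': [9, 2, 7]}
`container['data'].append(61)` → outer = [9, 2, 7, 61]; container = {'data': [9, 2, 7, 61]}
`print(outer)` → prints [9, 2, 7, 61]

Answer: [9, 2, 7, 61]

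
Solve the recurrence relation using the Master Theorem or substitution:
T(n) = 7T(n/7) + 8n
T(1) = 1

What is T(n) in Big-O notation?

By Master Theorem: a=7, b=7, f(n)=8n. Since log_7(7) = 1 and f(n) = Θ(n^1), Case 2 applies. T(n) = O(n log n).

Answer: O(n log n)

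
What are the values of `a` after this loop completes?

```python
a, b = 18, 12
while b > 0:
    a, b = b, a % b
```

GCD of 18 and 12
`a` takes the values: 18 → 12 → 6

Answer: 6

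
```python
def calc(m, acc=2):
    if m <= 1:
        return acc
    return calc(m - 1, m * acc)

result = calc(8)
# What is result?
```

Accumulator trace (n, acc): (8, 2) -> (7, 16) -> (6, 112) -> (5, 672) -> (4, 3360) -> (3, 13440) -> (2, 40320) -> (1, 80640) -> return 80640

Answer: 80640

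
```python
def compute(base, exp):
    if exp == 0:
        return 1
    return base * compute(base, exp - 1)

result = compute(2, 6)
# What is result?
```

compute(2, 6) = 2 * 2 * 2 * 2 * 2 * 2 = 64

Answer: 64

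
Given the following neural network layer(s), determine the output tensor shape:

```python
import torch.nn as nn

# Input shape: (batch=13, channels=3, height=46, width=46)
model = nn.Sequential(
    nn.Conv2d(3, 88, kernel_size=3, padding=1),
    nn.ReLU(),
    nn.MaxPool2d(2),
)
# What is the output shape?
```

Input: (13, 3, 46, 46) -> after Conv2d: (13, 88, 46, 46) -> after ReLU: (13, 88, 46, 46) -> Output: (13, 88, 23, 23)

Answer: (13, 88, 23, 23)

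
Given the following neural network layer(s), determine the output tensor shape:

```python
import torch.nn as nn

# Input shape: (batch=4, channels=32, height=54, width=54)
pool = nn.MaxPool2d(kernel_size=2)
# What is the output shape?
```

Input: (4, 32, 54, 54) -> Output: (4, 32, 27, 27)

Answer: (4, 32, 27, 27)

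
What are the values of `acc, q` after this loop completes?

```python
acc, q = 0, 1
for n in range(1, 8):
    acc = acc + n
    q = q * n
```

Sum and factorial of 1 to 7
`acc, q` takes the values: (0, 1) → (1, 1) → (3, 1) → (3, 2) → (6, 2) → (6, 6) → (10, 6) → (10, 24) → (15, 24) → (15, 120) → (21, 120) → (21, 720) → (28, 720) → (28, 5040)

Answer: 28, 5040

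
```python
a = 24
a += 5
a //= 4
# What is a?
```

Trace:
`a = 24` → a = 24
`a += 5` → a = 29
`a //= 4` → a = 7
So a = 7

Answer: 7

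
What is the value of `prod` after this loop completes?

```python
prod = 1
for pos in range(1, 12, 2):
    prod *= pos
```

Product of 1, 3, 5, ... up to 11
`prod` takes the values: 1 → 3 → 15 → 105 → 945 → 10395

Answer: 10395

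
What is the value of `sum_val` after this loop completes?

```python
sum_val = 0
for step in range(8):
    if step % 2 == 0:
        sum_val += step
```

Sum of even numbers 0 to 7
`sum_val` takes the values: 0 → 2 → 6 → 12

Answer: 12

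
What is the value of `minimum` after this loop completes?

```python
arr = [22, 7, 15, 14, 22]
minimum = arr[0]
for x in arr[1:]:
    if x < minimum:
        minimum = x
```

Minimum of [22, 7, 15, 14, 22]
`minimum` takes the values: 22 → 7

Answer: 7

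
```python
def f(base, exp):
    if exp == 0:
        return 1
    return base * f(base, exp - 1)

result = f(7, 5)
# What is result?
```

f(7, 5) = 7 * 7 * 7 * 7 * 7 = 16807

Answer: 16807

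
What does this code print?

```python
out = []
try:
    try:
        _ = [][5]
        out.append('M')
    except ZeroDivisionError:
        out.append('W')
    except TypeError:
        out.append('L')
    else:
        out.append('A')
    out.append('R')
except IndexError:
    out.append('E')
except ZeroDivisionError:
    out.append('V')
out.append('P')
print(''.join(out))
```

Execution trace: 'E' (except IndexError) → 'P' (after the try/except). Output: EP

Answer: EP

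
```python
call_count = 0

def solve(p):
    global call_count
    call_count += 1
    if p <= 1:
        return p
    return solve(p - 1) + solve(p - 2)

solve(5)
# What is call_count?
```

Calls(p) = 1 + Calls(p-1) + Calls(p-2); Calls(0)=Calls(1)=1. For p=5 this gives 15.

Answer: 15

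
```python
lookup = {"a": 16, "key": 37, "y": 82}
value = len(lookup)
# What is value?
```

Trace:
`lookup = {"a": 16, "key": 37, "y": 82}` → lookup = {'a': 16, 'key': 37, 'y': 82}
`value = len(lookup)` → value = 3
So value = 3

Answer: 3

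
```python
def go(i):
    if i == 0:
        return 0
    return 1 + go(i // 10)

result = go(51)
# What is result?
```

Count of digits of 51: 2

Answer: 2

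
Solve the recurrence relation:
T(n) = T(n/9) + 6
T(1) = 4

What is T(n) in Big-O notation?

Each step divides n by 9 and adds 6. After log_9(n) steps we reach T(1)=4. So T(n) = 6·log_9(n) + 4 = O(log n).

Answer: O(log n)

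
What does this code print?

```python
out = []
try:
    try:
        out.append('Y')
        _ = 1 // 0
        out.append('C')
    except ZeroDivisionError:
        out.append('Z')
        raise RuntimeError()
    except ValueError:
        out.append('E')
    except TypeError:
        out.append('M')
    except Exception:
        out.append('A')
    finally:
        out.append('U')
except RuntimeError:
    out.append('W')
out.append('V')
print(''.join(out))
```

Execution trace: 'Y' (inner try body) → 'Z' (inner except ZeroDivisionError) → 'U' (inner finally) → 'W' (outer except RuntimeError) → 'V' (after the try/except). Output: YZUWV

Answer: YZUWV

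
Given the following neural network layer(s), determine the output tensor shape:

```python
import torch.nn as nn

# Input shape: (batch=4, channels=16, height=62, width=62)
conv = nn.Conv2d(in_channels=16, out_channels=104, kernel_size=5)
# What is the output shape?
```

Input: (4, 16, 62, 62) -> Output: (4, 104, 58, 58)

Answer: (4, 104, 58, 58)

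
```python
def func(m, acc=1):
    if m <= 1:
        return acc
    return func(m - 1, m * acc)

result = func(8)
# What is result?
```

Accumulator trace (n, acc): (8, 1) -> (7, 8) -> (6, 56) -> (5, 336) -> (4, 1680) -> (3, 6720) -> (2, 20160) -> (1, 40320) -> return 40320

Answer: 40320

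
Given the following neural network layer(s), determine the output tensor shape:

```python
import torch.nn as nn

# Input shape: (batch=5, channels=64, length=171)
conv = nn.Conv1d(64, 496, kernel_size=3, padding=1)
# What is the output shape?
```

Input: (5, 64, 171) -> Output: (5, 496, 171)

Answer: (5, 496, 171)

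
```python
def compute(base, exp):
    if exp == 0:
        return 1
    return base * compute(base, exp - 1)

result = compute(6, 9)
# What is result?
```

compute(6, 9) = 6 * 6 * 6 * 6 * 6 * 6 * 6 * 6 * 6 = 10077696

Answer: 10077696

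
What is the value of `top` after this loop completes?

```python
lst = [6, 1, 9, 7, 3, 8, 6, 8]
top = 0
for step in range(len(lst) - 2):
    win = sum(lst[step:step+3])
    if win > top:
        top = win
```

Max sum of 3-element window in [6, 1, 9, 7, 3, 8, 6, 8]
`top` takes the values: 0 → 16 → 17 → 19 → 22

Answer: 22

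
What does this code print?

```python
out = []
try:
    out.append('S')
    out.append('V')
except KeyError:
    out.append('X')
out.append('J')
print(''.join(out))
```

Execution trace: 'S' (try body) → 'V' (try body, no exception) → 'J' (after the try/except). Output: SVJ

Answer: SVJ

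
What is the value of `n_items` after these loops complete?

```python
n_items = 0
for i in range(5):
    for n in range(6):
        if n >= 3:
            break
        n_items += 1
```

Inner breaks at 3, outer runs 5 times
`n_items` takes the values: 0 → 1 → 2 → 3 → 4 → 5 → 6 → 7 → 8 → 9 → 10 → 11 → 12 → 13 → 14 → 15

Answer: 15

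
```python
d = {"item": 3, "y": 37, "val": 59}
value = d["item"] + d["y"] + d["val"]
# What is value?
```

Trace:
`d = {"item": 3, "y": 37, "val": 59}` → d = {'item': 3, 'y': 37, 'val': 59}
`value = d["item"] + d["y"] + d["val"]` → value = 99
So value = 99

Answer: 99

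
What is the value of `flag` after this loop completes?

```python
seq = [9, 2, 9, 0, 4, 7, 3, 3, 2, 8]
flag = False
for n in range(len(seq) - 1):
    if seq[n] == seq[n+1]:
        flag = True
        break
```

Check consecutive duplicates in [9, 2, 9, 0, 4, 7, 3, 3, 2, 8]
`flag` takes the values: False → True

Answer: True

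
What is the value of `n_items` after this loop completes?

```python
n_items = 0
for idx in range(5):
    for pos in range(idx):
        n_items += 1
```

Triangle number: 0+1+2+...+4
`n_items` takes the values: 0 → 1 → 2 → 3 → 4 → 5 → 6 → 7 → 8 → 9 → 10

Answer: 10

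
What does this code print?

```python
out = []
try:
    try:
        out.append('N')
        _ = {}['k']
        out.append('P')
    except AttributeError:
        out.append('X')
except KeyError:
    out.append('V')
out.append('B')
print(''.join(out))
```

Execution trace: 'N' (inner try body) → 'V' (outer except KeyError) → 'B' (after the try/except). Output: NVB

Answer: NVB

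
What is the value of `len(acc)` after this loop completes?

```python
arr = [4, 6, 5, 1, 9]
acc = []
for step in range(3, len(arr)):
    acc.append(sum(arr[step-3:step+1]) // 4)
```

Number of 4-element averages
`acc` takes the values: [] → [4] → [4, 5]
So `len(acc)` = 2

Answer: 2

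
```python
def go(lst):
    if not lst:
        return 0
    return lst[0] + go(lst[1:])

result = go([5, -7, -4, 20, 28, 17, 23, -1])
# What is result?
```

5 + (-7) + (-4) + 20 + 28 + 17 + 23 + (-1) + 0 = 81

Answer: 81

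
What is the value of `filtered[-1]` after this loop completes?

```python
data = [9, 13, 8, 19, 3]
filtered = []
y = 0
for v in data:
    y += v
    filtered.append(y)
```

Cumulative sum ends at 52
`filtered` takes the values: [] → [9] → [9, 22] → [9, 22, 30] → [9, 22, 30, 49] → [9, 22, 30, 49, 52]
So `filtered[-1]` = 52

Answer: 52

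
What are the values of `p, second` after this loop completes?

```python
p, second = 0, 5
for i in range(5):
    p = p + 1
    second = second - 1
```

p goes 0→5, second goes 5→0
`p, second` takes the values: (0, 5) → (1, 5) → (1, 4) → (2, 4) → (2, 3) → (3, 3) → (3, 2) → (4, 2) → (4, 1) → (5, 1) → (5, 0)

Answer: 5, 0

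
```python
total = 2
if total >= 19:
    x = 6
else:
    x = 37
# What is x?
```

Trace:
`total = 2` → total = 2
`if total >= 19: ...` → total >= 19 is False, take else branch → x = 37
So x = 37

Answer: 37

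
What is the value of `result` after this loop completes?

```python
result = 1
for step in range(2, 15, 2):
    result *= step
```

Product of even numbers 2 to 14
`result` takes the values: 1 → 2 → 8 → 48 → 384 → 3840 → 46080 → 645120

Answer: 645120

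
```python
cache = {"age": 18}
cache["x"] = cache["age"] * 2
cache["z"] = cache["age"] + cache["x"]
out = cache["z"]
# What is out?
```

Trace:
`cache = {"age": 18}` → cache = {'age': 18}
`cache["x"] = cache["age"] * 2` → cache = {'age': 18, 'x': 36}
`cache["z"] = cache["age"] + cache["x"]` → cache = {'age': 18, 'x': 36, 'z': 54}
`out = cache["z"]` → out = 54
So out = 54

Answer: 54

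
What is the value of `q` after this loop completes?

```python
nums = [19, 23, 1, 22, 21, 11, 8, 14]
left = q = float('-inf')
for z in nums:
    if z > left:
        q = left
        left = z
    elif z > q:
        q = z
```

Second largest (with repeats) in [19, 23, 1, 22, 21, 11, 8, 14]
`q` takes the values: -inf → 19 → 22

Answer: 22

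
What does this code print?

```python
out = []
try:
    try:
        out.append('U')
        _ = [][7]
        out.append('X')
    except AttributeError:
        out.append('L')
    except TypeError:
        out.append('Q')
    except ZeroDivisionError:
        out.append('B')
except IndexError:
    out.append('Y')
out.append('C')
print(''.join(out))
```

Execution trace: 'U' (inner try body) → 'Y' (outer except IndexError) → 'C' (after the try/except). Output: UYC

Answer: UYC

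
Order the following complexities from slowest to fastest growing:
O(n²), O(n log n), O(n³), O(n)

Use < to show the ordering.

Ordered by growth rate: O(n) < O(n log n) < O(n²) < O(n³)

Answer: O(n) < O(n log n) < O(n²) < O(n³)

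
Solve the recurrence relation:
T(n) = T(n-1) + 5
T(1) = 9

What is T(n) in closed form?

Unrolling: T(n) = T(1) + 5·(n-1) = 9 + 5(n-1) = 5n + 4.

Answer: T(n) = 5n + 4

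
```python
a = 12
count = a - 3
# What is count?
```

Trace:
`a = 12` → a = 12
`count = a - 3` → count = 9
So count = 9

Answer: 9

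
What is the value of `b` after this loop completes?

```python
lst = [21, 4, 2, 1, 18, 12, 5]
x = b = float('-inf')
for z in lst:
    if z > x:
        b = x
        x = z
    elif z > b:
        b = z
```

Second largest (with repeats) in [21, 4, 2, 1, 18, 12, 5]
`b` takes the values: -inf → 4 → 18

Answer: 18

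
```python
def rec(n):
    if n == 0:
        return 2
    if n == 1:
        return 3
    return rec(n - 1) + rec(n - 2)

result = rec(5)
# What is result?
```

Build up from base cases: rec(0)=2, rec(1)=3, rec(2)=5, rec(3)=8, rec(4)=13, rec(5)=21

Answer: 21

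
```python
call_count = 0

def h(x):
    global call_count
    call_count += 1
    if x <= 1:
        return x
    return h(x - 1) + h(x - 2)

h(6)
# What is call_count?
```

Calls(x) = 1 + Calls(x-1) + Calls(x-2); Calls(0)=Calls(1)=1. For x=6 this gives 25.

Answer: 25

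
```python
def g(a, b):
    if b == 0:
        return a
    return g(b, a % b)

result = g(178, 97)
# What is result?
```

g(178, 97) -> g(97, 81) -> g(81, 16) -> g(16, 1) -> g(1, 0) -> 1

Answer: 1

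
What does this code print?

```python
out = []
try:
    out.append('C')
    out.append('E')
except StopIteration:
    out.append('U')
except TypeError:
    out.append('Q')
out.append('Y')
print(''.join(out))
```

Execution trace: 'C' (try body) → 'E' (try body, no exception) → 'Y' (after the try/except). Output: CEY

Answer: CEY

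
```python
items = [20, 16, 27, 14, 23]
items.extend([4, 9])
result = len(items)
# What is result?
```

Trace:
`items = [20, 16, 27, 14, 23]` → items = [20, 16, 27, 14, 23]
`items.extend([4, 9])` → items = [20, 16, 27, 14, 23, 4, 9]
`result = len(items)` → result = 7
So result = 7

Answer: 7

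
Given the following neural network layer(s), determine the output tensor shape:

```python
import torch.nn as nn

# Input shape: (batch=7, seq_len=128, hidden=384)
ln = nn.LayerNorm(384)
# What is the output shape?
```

Input: (7, 128, 384) -> Output: (7, 128, 384)

Answer: (7, 128, 384)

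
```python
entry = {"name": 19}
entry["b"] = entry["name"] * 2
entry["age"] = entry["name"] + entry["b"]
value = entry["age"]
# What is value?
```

Trace:
`entry = {"name": 19}` → entry = {'name': 19}
`entry["b"] = entry["name"] * 2` → entry = {'name': 19, 'b': 38}
`entry["age"] = entry["name"] + entry["b"]` → entry = {'name': 19, 'b': 38, 'age': 57}
`value = entry["age"]` → value = 57
So value = 57

Answer: 57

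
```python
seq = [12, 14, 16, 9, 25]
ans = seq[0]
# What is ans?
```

Trace:
`seq = [12, 14, 16, 9, 25]` → seq = [12, 14, 16, 9, 25]
`ans = seq[0]` → ans = 12
So ans = 12

Answer: 12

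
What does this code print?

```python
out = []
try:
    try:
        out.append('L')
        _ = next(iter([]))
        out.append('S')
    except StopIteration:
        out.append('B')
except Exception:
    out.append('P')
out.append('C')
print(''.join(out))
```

Execution trace: 'L' (inner try body) → 'B' (inner except StopIteration) → 'C' (after the try/except). Output: LBC

Answer: LBC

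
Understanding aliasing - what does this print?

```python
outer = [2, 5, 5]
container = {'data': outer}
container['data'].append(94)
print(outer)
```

Key concept: dict holds reference to list.
Step by step:
`outer = [2, 5, 5]` → outer = [2, 5, 5]
`container = {'data': outer}` → container = {'data': [2, 5, 5]}
`container['data'].append(94)` → outer = [2, 5, 5, 94]; container = {'data': [2, 5, 5, 94]}
`print(outer)` → prints [2, 5, 5, 94]

Answer: [2, 5, 5, 94]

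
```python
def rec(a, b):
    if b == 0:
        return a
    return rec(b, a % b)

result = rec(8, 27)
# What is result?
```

rec(8, 27) -> rec(27, 8) -> rec(8, 3) -> rec(3, 2) -> rec(2, 1) -> rec(1, 0) -> 1

Answer: 1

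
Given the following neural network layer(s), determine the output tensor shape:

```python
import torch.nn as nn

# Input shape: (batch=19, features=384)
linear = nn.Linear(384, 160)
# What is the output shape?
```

Input: (19, 384) -> Output: (19, 160)

Answer: (19, 160)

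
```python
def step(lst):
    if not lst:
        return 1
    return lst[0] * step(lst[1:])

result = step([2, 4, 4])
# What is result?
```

Product over [2, 4, 4] = 2 * 4 * 4 = 32

Answer: 32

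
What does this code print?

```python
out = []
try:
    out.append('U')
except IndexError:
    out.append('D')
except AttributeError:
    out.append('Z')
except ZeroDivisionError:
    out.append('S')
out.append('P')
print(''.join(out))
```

Execution trace: 'U' (try body, no exception) → 'P' (after the try/except). Output: UP

Answer: UP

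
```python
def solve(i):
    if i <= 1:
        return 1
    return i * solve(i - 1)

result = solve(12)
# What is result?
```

solve(12) = 12 * 11 * 10 * 9 * 8 * 7 * 6 * 5 * 4 * 3 * 2 * 1 = 479001600

Answer: 479001600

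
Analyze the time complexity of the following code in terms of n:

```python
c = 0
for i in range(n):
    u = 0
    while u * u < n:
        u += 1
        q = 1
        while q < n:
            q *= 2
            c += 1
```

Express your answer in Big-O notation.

Each loop level contributes: n × √n × log n. Multiplying the contributions gives O(n√n log n).

Answer: O(n√n log n)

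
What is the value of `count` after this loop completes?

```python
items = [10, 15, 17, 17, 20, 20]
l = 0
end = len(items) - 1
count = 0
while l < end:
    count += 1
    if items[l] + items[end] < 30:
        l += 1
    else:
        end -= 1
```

Steps to find pair summing to 30
`count` takes the values: 0 → 1 → 2 → 3 → 4 → 5

Answer: 5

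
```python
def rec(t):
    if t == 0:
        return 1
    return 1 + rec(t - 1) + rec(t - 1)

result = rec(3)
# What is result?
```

rec(t) = 1 + 2·rec(t-1), rec(0)=1. Closed form: (1+1)·2^3 - 1 = 15.

Answer: 15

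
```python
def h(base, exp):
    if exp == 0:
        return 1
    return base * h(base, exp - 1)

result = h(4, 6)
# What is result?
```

h(4, 6) = 4 * 4 * 4 * 4 * 4 * 4 = 4096

Answer: 4096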